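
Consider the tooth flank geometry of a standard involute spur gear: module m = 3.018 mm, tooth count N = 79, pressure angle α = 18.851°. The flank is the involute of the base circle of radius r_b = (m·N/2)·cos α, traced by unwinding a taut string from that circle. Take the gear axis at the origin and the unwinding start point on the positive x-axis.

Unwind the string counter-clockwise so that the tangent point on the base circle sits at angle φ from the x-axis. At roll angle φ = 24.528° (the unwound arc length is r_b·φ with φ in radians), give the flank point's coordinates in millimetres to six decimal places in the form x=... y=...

x=122.685601 y=2.896616

pitch radius r_p = m·N/2 = 3.018·79/2 = 119.211000
base radius r_b = r_p·cos α = 119.211000·cos 18.851° = 112.816764
roll angle φ = 24.528° = 0.42809436 rad
x = r_b·(cos φ + φ·sin φ) = 112.816764·(0.90975850 + 0.42809436·0.41513788) = 122.685601
y = r_b·(sin φ − φ·cos φ) = 112.816764·(0.41513788 − 0.42809436·0.90975850) = 2.896616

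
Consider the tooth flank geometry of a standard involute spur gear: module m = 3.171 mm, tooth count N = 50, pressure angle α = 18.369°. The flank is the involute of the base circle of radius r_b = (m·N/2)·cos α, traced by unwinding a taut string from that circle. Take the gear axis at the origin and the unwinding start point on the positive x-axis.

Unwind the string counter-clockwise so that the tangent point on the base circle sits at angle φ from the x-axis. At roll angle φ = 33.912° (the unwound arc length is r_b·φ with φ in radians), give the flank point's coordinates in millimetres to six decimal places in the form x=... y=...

x=87.281982 y=5.020002

pitch radius r_p = m·N/2 = 3.171·50/2 = 79.275000
base radius r_b = r_p·cos α = 79.275000·cos 18.369° = 75.235674
roll angle φ = 33.912° = 0.59187606 rad
x = r_b·(cos φ + φ·sin φ) = 75.235674·(0.82989545 + 0.59187606·0.55791893) = 87.281982
y = r_b·(sin φ − φ·cos φ) = 75.235674·(0.55791893 − 0.59187606·0.82989545) = 5.020002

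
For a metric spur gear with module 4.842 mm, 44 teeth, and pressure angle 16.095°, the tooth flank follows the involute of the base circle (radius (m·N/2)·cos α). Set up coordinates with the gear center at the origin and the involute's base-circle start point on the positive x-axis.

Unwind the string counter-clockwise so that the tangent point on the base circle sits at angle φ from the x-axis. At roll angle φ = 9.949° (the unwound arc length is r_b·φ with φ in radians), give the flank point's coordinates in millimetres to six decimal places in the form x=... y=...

x=103.880003 y=0.178082

pitch radius r_p = m·N/2 = 4.842·44/2 = 106.524000
base radius r_b = r_p·cos α = 106.524000·cos 16.095° = 102.348616
roll angle φ = 9.949° = 0.17364281 rad
x = r_b·(cos φ + φ·sin φ) = 102.348616·(0.98496193 + 0.17364281·0.17277151) = 103.880003
y = r_b·(sin φ − φ·cos φ) = 102.348616·(0.17277151 − 0.17364281·0.98496193) = 0.178082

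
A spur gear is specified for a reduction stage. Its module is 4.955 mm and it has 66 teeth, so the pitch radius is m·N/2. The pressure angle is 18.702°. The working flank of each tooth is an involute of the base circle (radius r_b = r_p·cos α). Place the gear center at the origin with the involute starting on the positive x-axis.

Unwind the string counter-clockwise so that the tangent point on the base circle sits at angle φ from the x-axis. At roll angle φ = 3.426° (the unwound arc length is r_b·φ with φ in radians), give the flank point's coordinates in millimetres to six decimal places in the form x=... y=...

x=155.157895 y=0.011034

pitch radius r_p = m·N/2 = 4.955·66/2 = 163.515000
base radius r_b = r_p·cos α = 163.515000·cos 18.702° = 154.881258
roll angle φ = 3.426° = 0.05979498 rad
x = r_b·(cos φ + φ·sin φ) = 154.881258·(0.99821281 + 0.05979498·0.05975935) = 155.157895
y = r_b·(sin φ − φ·cos φ) = 154.881258·(0.05975935 − 0.05979498·0.99821281) = 0.011034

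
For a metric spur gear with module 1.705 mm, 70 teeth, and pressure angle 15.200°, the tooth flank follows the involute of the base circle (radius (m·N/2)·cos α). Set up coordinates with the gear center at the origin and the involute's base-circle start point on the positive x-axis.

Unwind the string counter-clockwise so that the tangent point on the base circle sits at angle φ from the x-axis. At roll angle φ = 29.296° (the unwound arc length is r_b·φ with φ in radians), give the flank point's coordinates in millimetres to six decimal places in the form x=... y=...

x=64.630251 y=2.499574

pitch radius r_p = m·N/2 = 1.705·70/2 = 59.675000
base radius r_b = r_p·cos α = 59.675000·cos 15.200° = 57.587359
roll angle φ = 29.296° = 0.51131166 rad
x = r_b·(cos φ + φ·sin φ) = 57.587359·(0.87210344 + 0.51131166·0.48932157) = 64.630251
y = r_b·(sin φ − φ·cos φ) = 57.587359·(0.48932157 − 0.51131166·0.87210344) = 2.499574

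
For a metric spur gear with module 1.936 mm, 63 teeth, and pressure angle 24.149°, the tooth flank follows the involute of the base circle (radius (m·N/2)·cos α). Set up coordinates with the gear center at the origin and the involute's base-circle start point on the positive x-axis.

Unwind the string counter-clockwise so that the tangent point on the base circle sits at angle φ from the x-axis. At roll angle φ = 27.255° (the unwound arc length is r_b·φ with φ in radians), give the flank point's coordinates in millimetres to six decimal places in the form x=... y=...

pitch radius r_p = m·N/2 = 1.936·63/2 = 60.984000
base radius r_b = r_p·cos α = 60.984000·cos 24.149° = 55.646963
roll angle φ = 27.255° = 0.47568949 rad
x = r_b·(cos φ + φ·sin φ) = 55.646963·(0.88897718 + 0.47568949·0.45795149) = 61.591166
y = r_b·(sin φ − φ·cos φ) = 55.646963·(0.45795149 − 0.47568949·0.88897718) = 1.951784

x=61.591166 y=1.951784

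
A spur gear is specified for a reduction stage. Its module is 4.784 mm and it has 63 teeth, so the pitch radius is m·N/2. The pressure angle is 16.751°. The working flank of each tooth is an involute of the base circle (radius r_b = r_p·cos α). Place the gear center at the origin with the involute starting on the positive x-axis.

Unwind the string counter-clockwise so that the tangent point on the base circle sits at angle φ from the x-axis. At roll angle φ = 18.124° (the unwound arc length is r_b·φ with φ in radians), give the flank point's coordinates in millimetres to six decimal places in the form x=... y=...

x=151.341261 y=1.507273

pitch radius r_p = m·N/2 = 4.784·63/2 = 150.696000
base radius r_b = r_p·cos α = 150.696000·cos 16.751° = 144.301416
roll angle φ = 18.124° = 0.31632347 rad
x = r_b·(cos φ + φ·sin φ) = 144.301416·(0.95038551 + 0.31632347·0.31107455) = 151.341261
y = r_b·(sin φ − φ·cos φ) = 144.301416·(0.31107455 − 0.31632347·0.95038551) = 1.507273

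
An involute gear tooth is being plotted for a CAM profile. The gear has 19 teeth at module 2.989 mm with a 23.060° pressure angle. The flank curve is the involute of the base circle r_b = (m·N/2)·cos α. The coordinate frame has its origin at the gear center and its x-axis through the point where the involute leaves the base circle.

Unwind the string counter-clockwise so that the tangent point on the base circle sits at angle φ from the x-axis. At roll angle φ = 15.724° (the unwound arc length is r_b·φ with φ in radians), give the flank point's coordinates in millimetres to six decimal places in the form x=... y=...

pitch radius r_p = m·N/2 = 2.989·19/2 = 28.395500
base radius r_b = r_p·cos α = 28.395500·cos 23.060° = 26.126563
roll angle φ = 15.724° = 0.27443557 rad
x = r_b·(cos φ + φ·sin φ) = 26.126563·(0.96257831 + 0.27443557·0.27100367) = 27.091975
y = r_b·(sin φ − φ·cos φ) = 26.126563·(0.27100367 − 0.27443557·0.96257831) = 0.178652

x=27.091975 y=0.178652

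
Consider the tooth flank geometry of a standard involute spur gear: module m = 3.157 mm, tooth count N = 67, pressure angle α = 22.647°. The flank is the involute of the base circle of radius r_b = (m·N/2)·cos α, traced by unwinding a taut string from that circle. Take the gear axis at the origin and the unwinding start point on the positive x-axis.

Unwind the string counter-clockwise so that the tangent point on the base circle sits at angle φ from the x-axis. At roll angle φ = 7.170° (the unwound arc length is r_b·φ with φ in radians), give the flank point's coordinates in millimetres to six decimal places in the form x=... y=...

x=98.366138 y=0.063659

pitch radius r_p = m·N/2 = 3.157·67/2 = 105.759500
base radius r_b = r_p·cos α = 105.759500·cos 22.647° = 97.604879
roll angle φ = 7.170° = 0.12514011 rad
x = r_b·(cos φ + φ·sin φ) = 97.604879·(0.99218019 + 0.12514011·0.12481375) = 98.366138
y = r_b·(sin φ − φ·cos φ) = 97.604879·(0.12481375 − 0.12514011·0.99218019) = 0.063659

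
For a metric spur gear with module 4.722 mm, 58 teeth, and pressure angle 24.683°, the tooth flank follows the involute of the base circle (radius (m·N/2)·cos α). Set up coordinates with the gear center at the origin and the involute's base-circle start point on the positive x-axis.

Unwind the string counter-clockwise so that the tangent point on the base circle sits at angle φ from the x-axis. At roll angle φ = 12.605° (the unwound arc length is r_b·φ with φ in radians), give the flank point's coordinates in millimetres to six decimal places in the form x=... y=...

pitch radius r_p = m·N/2 = 4.722·58/2 = 136.938000
base radius r_b = r_p·cos α = 136.938000·cos 24.683° = 124.426265
roll angle φ = 12.605° = 0.21999875 rad
x = r_b·(cos φ + φ·sin φ) = 124.426265·(0.97589772 + 0.21999875·0.21822841) = 127.401011
y = r_b·(sin φ − φ·cos φ) = 124.426265·(0.21822841 − 0.21999875·0.97589772) = 0.439489

x=127.401011 y=0.439489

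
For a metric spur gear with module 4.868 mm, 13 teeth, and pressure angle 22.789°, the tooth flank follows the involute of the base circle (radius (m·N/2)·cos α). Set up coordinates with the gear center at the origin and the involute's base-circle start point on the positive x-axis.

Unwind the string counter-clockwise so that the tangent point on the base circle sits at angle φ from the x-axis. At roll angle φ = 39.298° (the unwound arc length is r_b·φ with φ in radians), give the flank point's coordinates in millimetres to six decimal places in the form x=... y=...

pitch radius r_p = m·N/2 = 4.868·13/2 = 31.642000
base radius r_b = r_p·cos α = 31.642000·cos 22.789° = 29.171947
roll angle φ = 39.298° = 0.68587949 rad
x = r_b·(cos φ + φ·sin φ) = 29.171947·(0.77386232 + 0.68587949·0.63335386) = 35.247494
y = r_b·(sin φ − φ·cos φ) = 29.171947·(0.63335386 − 0.68587949·0.77386232) = 2.992387

x=35.247494 y=2.992387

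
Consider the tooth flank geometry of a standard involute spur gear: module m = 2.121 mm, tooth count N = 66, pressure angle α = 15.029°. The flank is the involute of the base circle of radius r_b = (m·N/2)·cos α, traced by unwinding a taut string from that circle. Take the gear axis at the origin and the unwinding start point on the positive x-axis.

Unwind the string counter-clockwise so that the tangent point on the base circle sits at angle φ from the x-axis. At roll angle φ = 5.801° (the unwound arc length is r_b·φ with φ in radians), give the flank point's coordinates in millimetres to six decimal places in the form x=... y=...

x=67.944455 y=0.023362

pitch radius r_p = m·N/2 = 2.121·66/2 = 69.993000
base radius r_b = r_p·cos α = 69.993000·cos 15.029° = 67.598869
roll angle φ = 5.801° = 0.10124655 rad
x = r_b·(cos φ + φ·sin φ) = 67.598869·(0.99487894 + 0.10124655·0.10107366) = 67.944455
y = r_b·(sin φ − φ·cos φ) = 67.598869·(0.10107366 − 0.10124655·0.99487894) = 0.023362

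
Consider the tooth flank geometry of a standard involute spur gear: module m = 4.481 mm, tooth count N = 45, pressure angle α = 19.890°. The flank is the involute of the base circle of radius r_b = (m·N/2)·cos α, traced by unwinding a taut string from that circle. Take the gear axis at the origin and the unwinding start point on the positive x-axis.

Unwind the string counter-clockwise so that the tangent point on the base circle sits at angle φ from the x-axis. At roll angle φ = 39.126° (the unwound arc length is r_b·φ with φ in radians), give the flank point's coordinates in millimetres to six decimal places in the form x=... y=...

x=114.402661 y=9.602054

pitch radius r_p = m·N/2 = 4.481·45/2 = 100.822500
base radius r_b = r_p·cos α = 100.822500·cos 19.890° = 94.808188
roll angle φ = 39.126° = 0.68287752 rad
x = r_b·(cos φ + φ·sin φ) = 94.808188·(0.77576014 + 0.68287752·0.63102790) = 114.402661
y = r_b·(sin φ − φ·cos φ) = 94.808188·(0.63102790 − 0.68287752·0.77576014) = 9.602054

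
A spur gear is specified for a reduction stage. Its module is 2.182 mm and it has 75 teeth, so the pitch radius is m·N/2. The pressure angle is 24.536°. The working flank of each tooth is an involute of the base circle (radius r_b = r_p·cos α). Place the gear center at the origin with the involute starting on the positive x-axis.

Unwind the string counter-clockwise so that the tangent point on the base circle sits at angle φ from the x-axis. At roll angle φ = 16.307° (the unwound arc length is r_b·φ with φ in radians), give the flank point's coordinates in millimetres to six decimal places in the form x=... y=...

pitch radius r_p = m·N/2 = 2.182·75/2 = 81.825000
base radius r_b = r_p·cos α = 81.825000·cos 24.536° = 74.436246
roll angle φ = 16.307° = 0.28461084 rad
x = r_b·(cos φ + φ·sin φ) = 74.436246·(0.95977099 + 0.28461084·0.28078397) = 77.390260
y = r_b·(sin φ − φ·cos φ) = 74.436246·(0.28078397 − 0.28461084·0.95977099) = 0.567408

x=77.390260 y=0.567408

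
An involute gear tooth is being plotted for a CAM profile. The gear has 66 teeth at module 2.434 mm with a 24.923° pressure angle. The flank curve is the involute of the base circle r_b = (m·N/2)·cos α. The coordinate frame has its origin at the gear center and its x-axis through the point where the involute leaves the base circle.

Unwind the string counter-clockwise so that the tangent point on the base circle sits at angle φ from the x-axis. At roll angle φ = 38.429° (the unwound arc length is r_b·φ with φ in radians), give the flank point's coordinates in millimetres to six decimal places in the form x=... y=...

pitch radius r_p = m·N/2 = 2.434·66/2 = 80.322000
base radius r_b = r_p·cos α = 80.322000·cos 24.923° = 72.842008
roll angle φ = 38.429° = 0.67071258 rad
x = r_b·(cos φ + φ·sin φ) = 72.842008·(0.78337897 + 0.67071258·0.62154436) = 87.429100
y = r_b·(sin φ − φ·cos φ) = 72.842008·(0.62154436 − 0.67071258·0.78337897) = 7.001737

x=87.429100 y=7.001737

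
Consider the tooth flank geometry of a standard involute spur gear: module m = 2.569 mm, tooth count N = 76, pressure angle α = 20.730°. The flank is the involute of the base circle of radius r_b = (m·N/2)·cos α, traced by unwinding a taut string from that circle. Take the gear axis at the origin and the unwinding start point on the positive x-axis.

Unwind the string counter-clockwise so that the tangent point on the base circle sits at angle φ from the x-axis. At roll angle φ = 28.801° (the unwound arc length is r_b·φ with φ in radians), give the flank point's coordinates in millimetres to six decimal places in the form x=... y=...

x=102.118382 y=3.768768

pitch radius r_p = m·N/2 = 2.569·76/2 = 97.622000
base radius r_b = r_p·cos α = 97.622000·cos 20.730° = 91.301837
roll angle φ = 28.801° = 0.50267228 rad
x = r_b·(cos φ + φ·sin φ) = 91.301837·(0.87629827 + 0.50267228·0.48176897) = 102.118382
y = r_b·(sin φ − φ·cos φ) = 91.301837·(0.48176897 − 0.50267228·0.87629827) = 3.768768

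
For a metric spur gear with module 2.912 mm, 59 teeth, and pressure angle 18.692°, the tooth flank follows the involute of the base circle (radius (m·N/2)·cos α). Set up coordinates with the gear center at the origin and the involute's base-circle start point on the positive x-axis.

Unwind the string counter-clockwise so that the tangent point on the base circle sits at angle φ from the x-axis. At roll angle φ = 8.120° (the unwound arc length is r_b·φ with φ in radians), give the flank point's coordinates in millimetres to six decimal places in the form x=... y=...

x=82.186077 y=0.077052

pitch radius r_p = m·N/2 = 2.912·59/2 = 85.904000
base radius r_b = r_p·cos α = 85.904000·cos 18.692° = 81.372996
roll angle φ = 8.120° = 0.14172074 rad
x = r_b·(cos φ + φ·sin φ) = 81.372996·(0.98997441 + 0.14172074·0.14124681) = 82.186077
y = r_b·(sin φ − φ·cos φ) = 81.372996·(0.14124681 − 0.14172074·0.98997441) = 0.077052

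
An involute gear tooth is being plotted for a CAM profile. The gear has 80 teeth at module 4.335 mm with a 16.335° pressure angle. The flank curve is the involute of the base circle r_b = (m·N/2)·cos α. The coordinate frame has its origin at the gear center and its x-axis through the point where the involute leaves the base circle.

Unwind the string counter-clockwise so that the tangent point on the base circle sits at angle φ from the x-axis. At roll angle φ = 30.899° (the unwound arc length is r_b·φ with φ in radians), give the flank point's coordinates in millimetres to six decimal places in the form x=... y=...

pitch radius r_p = m·N/2 = 4.335·80/2 = 173.400000
base radius r_b = r_p·cos α = 173.400000·cos 16.335° = 166.400477
roll angle φ = 30.899° = 0.53928929 rad
x = r_b·(cos φ + φ·sin φ) = 166.400477·(0.85807387 + 0.53928929·0.51352628) = 188.866719
y = r_b·(sin φ − φ·cos φ) = 166.400477·(0.51352628 − 0.53928929·0.85807387) = 8.449189

x=188.866719 y=8.449189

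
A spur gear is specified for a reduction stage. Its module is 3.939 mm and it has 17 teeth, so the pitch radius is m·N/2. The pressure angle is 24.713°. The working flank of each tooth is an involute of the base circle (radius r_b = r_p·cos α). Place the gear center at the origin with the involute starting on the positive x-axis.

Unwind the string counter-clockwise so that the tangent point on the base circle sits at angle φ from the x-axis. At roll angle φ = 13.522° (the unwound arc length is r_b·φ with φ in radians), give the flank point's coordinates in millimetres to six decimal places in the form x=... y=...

pitch radius r_p = m·N/2 = 3.939·17/2 = 33.481500
base radius r_b = r_p·cos α = 33.481500·cos 24.713° = 30.415041
roll angle φ = 13.522° = 0.23600342 rad
x = r_b·(cos φ + φ·sin φ) = 30.415041·(0.97228021 + 0.23600342·0.23381871) = 31.250306
y = r_b·(sin φ − φ·cos φ) = 30.415041·(0.23381871 − 0.23600342·0.97228021) = 0.132526

x=31.250306 y=0.132526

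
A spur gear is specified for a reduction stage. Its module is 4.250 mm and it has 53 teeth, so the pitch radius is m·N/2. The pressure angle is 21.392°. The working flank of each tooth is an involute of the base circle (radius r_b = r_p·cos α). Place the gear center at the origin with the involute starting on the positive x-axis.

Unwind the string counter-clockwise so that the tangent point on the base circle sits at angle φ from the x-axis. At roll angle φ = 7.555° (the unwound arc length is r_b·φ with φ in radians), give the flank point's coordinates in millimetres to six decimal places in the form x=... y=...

pitch radius r_p = m·N/2 = 4.250·53/2 = 112.625000
base radius r_b = r_p·cos α = 112.625000·cos 21.392° = 104.865898
roll angle φ = 7.555° = 0.13185962 rad
x = r_b·(cos φ + φ·sin φ) = 104.865898·(0.99131911 + 0.13185962·0.13147785) = 105.773589
y = r_b·(sin φ − φ·cos φ) = 104.865898·(0.13147785 − 0.13185962·0.99131911) = 0.080001

x=105.773589 y=0.080001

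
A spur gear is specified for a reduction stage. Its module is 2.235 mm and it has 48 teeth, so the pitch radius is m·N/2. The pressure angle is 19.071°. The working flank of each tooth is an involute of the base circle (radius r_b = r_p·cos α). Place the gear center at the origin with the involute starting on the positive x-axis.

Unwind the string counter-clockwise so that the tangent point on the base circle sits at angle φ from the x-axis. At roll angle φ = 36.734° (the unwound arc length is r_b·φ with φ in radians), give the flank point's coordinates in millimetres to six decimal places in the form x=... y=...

pitch radius r_p = m·N/2 = 2.235·48/2 = 53.640000
base radius r_b = r_p·cos α = 53.640000·cos 19.071° = 50.695937
roll angle φ = 36.734° = 0.64112925 rad
x = r_b·(cos φ + φ·sin φ) = 50.695937·(0.80142087 + 0.64112925·0.59810082) = 60.068642
y = r_b·(sin φ − φ·cos φ) = 50.695937·(0.59810082 − 0.64112925·0.80142087) = 4.272982

x=60.068642 y=4.272982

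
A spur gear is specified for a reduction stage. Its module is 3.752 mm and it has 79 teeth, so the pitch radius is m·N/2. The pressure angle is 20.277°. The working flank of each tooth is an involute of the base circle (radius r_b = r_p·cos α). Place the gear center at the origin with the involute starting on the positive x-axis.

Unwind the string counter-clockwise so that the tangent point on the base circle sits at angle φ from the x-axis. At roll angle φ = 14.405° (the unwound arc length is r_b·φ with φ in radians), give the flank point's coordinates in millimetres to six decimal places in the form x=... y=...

x=143.344000 y=0.731777

pitch radius r_p = m·N/2 = 3.752·79/2 = 148.204000
base radius r_b = r_p·cos α = 148.204000·cos 20.277° = 139.019521
roll angle φ = 14.405° = 0.25141468 rad
x = r_b·(cos φ + φ·sin φ) = 139.019521·(0.96856146 + 0.25141468·0.24877441) = 143.344000
y = r_b·(sin φ − φ·cos φ) = 139.019521·(0.24877441 − 0.25141468·0.96856146) = 0.731777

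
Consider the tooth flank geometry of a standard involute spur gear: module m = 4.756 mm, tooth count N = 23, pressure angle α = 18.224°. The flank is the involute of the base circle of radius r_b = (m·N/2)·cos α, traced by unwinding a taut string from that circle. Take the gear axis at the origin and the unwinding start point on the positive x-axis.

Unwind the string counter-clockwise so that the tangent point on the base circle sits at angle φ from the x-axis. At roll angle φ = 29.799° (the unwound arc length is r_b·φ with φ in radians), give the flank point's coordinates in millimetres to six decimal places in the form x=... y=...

pitch radius r_p = m·N/2 = 4.756·23/2 = 54.694000
base radius r_b = r_p·cos α = 54.694000·cos 18.224° = 51.950611
roll angle φ = 29.799° = 0.52009066 rad
x = r_b·(cos φ + φ·sin φ) = 51.950611·(0.86777413 + 0.52009066·0.49695882) = 58.508740
y = r_b·(sin φ − φ·cos φ) = 51.950611·(0.49695882 − 0.52009066·0.86777413) = 2.370901

x=58.508740 y=2.370901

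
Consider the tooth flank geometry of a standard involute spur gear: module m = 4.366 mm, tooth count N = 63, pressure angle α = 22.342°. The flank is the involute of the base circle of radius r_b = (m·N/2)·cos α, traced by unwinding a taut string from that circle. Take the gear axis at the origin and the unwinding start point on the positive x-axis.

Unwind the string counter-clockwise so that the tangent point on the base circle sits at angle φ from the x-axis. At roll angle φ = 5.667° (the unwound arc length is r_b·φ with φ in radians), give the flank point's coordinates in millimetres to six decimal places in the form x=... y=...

pitch radius r_p = m·N/2 = 4.366·63/2 = 137.529000
base radius r_b = r_p·cos α = 137.529000·cos 22.342° = 127.204879
roll angle φ = 5.667° = 0.09890781 rad
x = r_b·(cos φ + φ·sin φ) = 127.204879·(0.99511261 + 0.09890781·0.09874662) = 127.825565
y = r_b·(sin φ − φ·cos φ) = 127.204879·(0.09874662 − 0.09890781·0.99511261) = 0.040987

x=127.825565 y=0.040987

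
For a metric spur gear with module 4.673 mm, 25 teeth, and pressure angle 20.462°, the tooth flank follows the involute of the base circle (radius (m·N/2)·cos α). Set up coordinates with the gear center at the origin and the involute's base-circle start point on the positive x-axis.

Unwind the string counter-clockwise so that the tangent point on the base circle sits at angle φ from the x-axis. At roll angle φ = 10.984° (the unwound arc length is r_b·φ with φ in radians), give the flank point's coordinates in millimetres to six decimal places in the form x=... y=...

pitch radius r_p = m·N/2 = 4.673·25/2 = 58.412500
base radius r_b = r_p·cos α = 58.412500·cos 20.462° = 54.726919
roll angle φ = 10.984° = 0.19170697 rad
x = r_b·(cos φ + φ·sin φ) = 54.726919·(0.98168043 + 0.19170697·0.19053487) = 55.723348
y = r_b·(sin φ − φ·cos φ) = 54.726919·(0.19053487 − 0.19170697·0.98168043) = 0.128055

x=55.723348 y=0.128055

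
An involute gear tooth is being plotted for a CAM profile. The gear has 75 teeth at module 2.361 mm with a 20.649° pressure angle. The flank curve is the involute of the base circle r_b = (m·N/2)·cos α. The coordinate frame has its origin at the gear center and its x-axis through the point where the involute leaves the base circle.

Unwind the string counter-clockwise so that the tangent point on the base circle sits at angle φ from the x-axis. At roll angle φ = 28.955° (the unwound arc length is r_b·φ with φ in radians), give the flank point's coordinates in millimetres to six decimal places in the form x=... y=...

pitch radius r_p = m·N/2 = 2.361·75/2 = 88.537500
base radius r_b = r_p·cos α = 88.537500·cos 20.649° = 82.849700
roll angle φ = 28.955° = 0.50536008 rad
x = r_b·(cos φ + φ·sin φ) = 82.849700·(0.87500021 + 0.50536008·0.48412255) = 92.763198
y = r_b·(sin φ − φ·cos φ) = 82.849700·(0.48412255 − 0.50536008·0.87500021) = 3.474084

x=92.763198 y=3.474084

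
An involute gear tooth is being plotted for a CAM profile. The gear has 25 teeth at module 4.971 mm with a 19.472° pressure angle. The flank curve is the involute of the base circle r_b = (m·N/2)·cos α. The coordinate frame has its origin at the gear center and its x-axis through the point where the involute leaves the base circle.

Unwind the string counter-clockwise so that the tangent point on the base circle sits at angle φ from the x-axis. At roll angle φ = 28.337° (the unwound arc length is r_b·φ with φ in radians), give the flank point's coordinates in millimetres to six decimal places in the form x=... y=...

x=65.316158 y=2.305088

pitch radius r_p = m·N/2 = 4.971·25/2 = 62.137500
base radius r_b = r_p·cos α = 62.137500·cos 19.472° = 58.583515
roll angle φ = 28.337° = 0.49457395 rad
x = r_b·(cos φ + φ·sin φ) = 58.583515·(0.88017102 + 0.49457395·0.47465670) = 65.316158
y = r_b·(sin φ − φ·cos φ) = 58.583515·(0.47465670 − 0.49457395·0.88017102) = 2.305088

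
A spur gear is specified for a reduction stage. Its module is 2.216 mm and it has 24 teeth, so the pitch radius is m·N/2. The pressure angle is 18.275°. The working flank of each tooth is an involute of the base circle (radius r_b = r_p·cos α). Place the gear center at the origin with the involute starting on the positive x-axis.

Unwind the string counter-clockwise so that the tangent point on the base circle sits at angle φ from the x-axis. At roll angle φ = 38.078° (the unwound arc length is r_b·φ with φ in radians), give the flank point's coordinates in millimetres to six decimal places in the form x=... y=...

pitch radius r_p = m·N/2 = 2.216·24/2 = 26.592000
base radius r_b = r_p·cos α = 26.592000·cos 18.275° = 25.250763
roll angle φ = 38.078° = 0.66458647 rad
x = r_b·(cos φ + φ·sin φ) = 25.250763·(0.78717189 + 0.66458647·0.61673367) = 30.226293
y = r_b·(sin φ − φ·cos φ) = 25.250763·(0.61673367 − 0.66458647·0.78717189) = 2.363216

x=30.226293 y=2.363216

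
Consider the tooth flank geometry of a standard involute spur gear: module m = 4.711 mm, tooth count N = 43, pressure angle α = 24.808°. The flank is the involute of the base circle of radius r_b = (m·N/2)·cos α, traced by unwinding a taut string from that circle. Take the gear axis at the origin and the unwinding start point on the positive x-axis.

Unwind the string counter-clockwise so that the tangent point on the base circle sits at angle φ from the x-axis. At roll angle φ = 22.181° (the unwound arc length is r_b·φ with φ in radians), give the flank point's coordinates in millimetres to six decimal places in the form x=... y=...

x=98.573212 y=1.751598

pitch radius r_p = m·N/2 = 4.711·43/2 = 101.286500
base radius r_b = r_p·cos α = 101.286500·cos 24.808° = 91.939671
roll angle φ = 22.181° = 0.38713148 rad
x = r_b·(cos φ + φ·sin φ) = 91.939671·(0.92599583 + 0.38713148·0.37753374) = 98.573212
y = r_b·(sin φ − φ·cos φ) = 91.939671·(0.37753374 − 0.38713148·0.92599583) = 1.751598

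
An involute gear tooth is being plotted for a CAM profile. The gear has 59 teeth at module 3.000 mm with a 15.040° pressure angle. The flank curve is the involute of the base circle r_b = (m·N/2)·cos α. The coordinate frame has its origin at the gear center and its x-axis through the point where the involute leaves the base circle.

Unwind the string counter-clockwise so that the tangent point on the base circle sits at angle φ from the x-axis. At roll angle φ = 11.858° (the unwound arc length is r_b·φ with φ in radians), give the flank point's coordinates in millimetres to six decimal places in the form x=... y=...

x=87.279301 y=0.251472

pitch radius r_p = m·N/2 = 3.000·59/2 = 88.500000
base radius r_b = r_p·cos α = 88.500000·cos 15.040° = 85.468424
roll angle φ = 11.858° = 0.20696114 rad
x = r_b·(cos φ + φ·sin φ) = 85.468424·(0.97865988 + 0.20696114·0.20548685) = 87.279301
y = r_b·(sin φ − φ·cos φ) = 85.468424·(0.20548685 − 0.20696114·0.97865988) = 0.251472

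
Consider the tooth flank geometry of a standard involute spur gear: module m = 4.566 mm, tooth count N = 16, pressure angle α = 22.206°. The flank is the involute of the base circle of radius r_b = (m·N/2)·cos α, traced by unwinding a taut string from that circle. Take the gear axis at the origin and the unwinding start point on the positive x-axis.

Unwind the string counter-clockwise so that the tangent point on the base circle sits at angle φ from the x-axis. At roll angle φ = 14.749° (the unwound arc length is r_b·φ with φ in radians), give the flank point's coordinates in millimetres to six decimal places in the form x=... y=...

pitch radius r_p = m·N/2 = 4.566·16/2 = 36.528000
base radius r_b = r_p·cos α = 36.528000·cos 22.206° = 33.818755
roll angle φ = 14.749° = 0.25741861 rad
x = r_b·(cos φ + φ·sin φ) = 33.818755·(0.96705038 + 0.25741861·0.25458507) = 34.920750
y = r_b·(sin φ − φ·cos φ) = 33.818755·(0.25458507 − 0.25741861·0.96705038) = 0.191019

x=34.920750 y=0.191019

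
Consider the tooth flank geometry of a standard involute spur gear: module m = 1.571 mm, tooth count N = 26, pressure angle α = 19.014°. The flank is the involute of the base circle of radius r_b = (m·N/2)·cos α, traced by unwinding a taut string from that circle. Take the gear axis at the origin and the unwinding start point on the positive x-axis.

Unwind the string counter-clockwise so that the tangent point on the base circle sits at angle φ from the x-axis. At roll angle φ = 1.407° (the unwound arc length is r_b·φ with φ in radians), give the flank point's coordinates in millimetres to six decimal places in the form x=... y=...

pitch radius r_p = m·N/2 = 1.571·26/2 = 20.423000
base radius r_b = r_p·cos α = 20.423000·cos 19.014° = 19.308701
roll angle φ = 1.407° = 0.02455678 rad
x = r_b·(cos φ + φ·sin φ) = 19.308701·(0.99969850 + 0.02455678·0.02455431) = 19.314522
y = r_b·(sin φ − φ·cos φ) = 19.308701·(0.02455431 − 0.02455678·0.99969850) = 0.000095

x=19.314522 y=0.000095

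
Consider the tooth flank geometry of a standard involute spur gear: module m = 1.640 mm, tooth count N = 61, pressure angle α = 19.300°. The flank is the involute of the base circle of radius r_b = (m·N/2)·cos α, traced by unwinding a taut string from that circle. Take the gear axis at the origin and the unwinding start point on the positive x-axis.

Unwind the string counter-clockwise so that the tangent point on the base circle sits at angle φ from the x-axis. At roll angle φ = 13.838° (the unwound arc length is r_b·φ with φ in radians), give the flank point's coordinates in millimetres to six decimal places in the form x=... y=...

pitch radius r_p = m·N/2 = 1.640·61/2 = 50.020000
base radius r_b = r_p·cos α = 50.020000·cos 19.300° = 47.208924
roll angle φ = 13.838° = 0.24151866 rad
x = r_b·(cos φ + φ·sin φ) = 47.208924·(0.97097586 + 0.24151866·0.23917749) = 48.565788
y = r_b·(sin φ − φ·cos φ) = 47.208924·(0.23917749 − 0.24151866·0.97097586) = 0.220404

x=48.565788 y=0.220404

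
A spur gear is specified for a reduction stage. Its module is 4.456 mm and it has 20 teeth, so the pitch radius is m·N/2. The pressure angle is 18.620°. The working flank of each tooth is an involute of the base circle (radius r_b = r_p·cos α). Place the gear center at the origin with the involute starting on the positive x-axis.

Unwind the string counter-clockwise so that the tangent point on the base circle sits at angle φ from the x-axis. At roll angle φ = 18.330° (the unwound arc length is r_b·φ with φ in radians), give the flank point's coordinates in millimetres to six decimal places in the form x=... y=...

x=44.333574 y=0.456187

pitch radius r_p = m·N/2 = 4.456·20/2 = 44.560000
base radius r_b = r_p·cos α = 44.560000·cos 18.620° = 42.227597
roll angle φ = 18.330° = 0.31991885 rad
x = r_b·(cos φ + φ·sin φ) = 42.227597·(0.94926094 + 0.31991885·0.31448953) = 44.333574
y = r_b·(sin φ − φ·cos φ) = 42.227597·(0.31448953 − 0.31991885·0.94926094) = 0.456187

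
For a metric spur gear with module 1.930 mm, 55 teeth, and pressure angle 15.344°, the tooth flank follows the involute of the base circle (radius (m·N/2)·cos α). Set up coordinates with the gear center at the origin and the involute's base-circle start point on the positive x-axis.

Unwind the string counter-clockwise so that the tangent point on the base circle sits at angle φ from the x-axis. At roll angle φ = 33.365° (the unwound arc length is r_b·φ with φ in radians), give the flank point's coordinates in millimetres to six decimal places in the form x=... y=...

pitch radius r_p = m·N/2 = 1.930·55/2 = 53.075000
base radius r_b = r_p·cos α = 53.075000·cos 15.344° = 51.183115
roll angle φ = 33.365° = 0.58232910 rad
x = r_b·(cos φ + φ·sin φ) = 51.183115·(0.83518398 + 0.58232910·0.54997066) = 59.139422
y = r_b·(sin φ − φ·cos φ) = 51.183115·(0.54997066 − 0.58232910·0.83518398) = 3.256204

x=59.139422 y=3.256204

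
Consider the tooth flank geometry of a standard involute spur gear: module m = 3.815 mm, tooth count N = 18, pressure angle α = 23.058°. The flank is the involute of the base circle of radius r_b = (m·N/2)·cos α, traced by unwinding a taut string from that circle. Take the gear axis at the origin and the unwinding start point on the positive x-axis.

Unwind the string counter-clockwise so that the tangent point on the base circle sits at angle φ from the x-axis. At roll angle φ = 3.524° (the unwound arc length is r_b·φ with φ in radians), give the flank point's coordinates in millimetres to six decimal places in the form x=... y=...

x=31.651636 y=0.002449

pitch radius r_p = m·N/2 = 3.815·18/2 = 34.335000
base radius r_b = r_p·cos α = 34.335000·cos 23.058° = 31.591937
roll angle φ = 3.524° = 0.06150540 rad
x = r_b·(cos φ + φ·sin φ) = 31.591937·(0.99810914 + 0.06150540·0.06146663) = 31.651636
y = r_b·(sin φ − φ·cos φ) = 31.591937·(0.06146663 − 0.06150540·0.99810914) = 0.002449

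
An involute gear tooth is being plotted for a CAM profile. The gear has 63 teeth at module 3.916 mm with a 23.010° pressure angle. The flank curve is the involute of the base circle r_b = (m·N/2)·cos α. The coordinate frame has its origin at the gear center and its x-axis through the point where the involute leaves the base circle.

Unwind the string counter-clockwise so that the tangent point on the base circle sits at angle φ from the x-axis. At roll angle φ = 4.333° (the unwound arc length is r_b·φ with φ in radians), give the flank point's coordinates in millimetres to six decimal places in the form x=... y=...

x=113.863753 y=0.016360

pitch radius r_p = m·N/2 = 3.916·63/2 = 123.354000
base radius r_b = r_p·cos α = 123.354000·cos 23.010° = 113.539542
roll angle φ = 4.333° = 0.07562512 rad
x = r_b·(cos φ + φ·sin φ) = 113.539542·(0.99714178 + 0.07562512·0.07555305) = 113.863753
y = r_b·(sin φ − φ·cos φ) = 113.539542·(0.07555305 − 0.07562512·0.99714178) = 0.016360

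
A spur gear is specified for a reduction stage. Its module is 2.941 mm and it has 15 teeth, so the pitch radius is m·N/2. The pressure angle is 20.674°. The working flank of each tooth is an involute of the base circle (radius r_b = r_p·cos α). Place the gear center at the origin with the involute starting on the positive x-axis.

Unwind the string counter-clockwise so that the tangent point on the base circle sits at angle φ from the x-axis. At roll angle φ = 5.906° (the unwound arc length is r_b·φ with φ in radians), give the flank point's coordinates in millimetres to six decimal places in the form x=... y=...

pitch radius r_p = m·N/2 = 2.941·15/2 = 22.057500
base radius r_b = r_p·cos α = 22.057500·cos 20.674° = 20.637093
roll angle φ = 5.906° = 0.10307915 rad
x = r_b·(cos φ + φ·sin φ) = 20.637093·(0.99469205 + 0.10307915·0.10289670) = 20.746439
y = r_b·(sin φ − φ·cos φ) = 20.637093·(0.10289670 − 0.10307915·0.99469205) = 0.007526

x=20.746439 y=0.007526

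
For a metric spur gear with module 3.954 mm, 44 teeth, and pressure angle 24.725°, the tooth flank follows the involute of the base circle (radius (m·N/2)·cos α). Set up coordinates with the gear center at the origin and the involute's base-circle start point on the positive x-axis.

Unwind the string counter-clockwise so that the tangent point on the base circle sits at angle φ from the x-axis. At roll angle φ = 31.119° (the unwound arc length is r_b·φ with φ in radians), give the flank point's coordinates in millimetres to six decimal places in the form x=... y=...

x=89.822021 y=4.096595

pitch radius r_p = m·N/2 = 3.954·44/2 = 86.988000
base radius r_b = r_p·cos α = 86.988000·cos 24.725° = 79.013441
roll angle φ = 31.119° = 0.54312901 rad
x = r_b·(cos φ + φ·sin φ) = 79.013441·(0.85609575 + 0.54312901·0.51681725) = 89.822021
y = r_b·(sin φ − φ·cos φ) = 79.013441·(0.51681725 − 0.54312901·0.85609575) = 4.096595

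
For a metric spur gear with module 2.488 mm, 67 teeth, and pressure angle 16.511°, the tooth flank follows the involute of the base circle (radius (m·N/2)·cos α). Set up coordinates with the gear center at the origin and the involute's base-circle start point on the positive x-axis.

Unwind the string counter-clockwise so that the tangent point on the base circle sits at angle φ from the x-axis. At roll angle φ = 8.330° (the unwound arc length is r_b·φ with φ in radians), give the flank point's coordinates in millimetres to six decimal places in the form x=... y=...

x=80.751247 y=0.081684

pitch radius r_p = m·N/2 = 2.488·67/2 = 83.348000
base radius r_b = r_p·cos α = 83.348000·cos 16.511° = 79.911161
roll angle φ = 8.330° = 0.14538593 rad
x = r_b·(cos φ + φ·sin φ) = 79.911161·(0.98945007 + 0.14538593·0.14487430) = 80.751247
y = r_b·(sin φ − φ·cos φ) = 79.911161·(0.14487430 − 0.14538593·0.98945007) = 0.081684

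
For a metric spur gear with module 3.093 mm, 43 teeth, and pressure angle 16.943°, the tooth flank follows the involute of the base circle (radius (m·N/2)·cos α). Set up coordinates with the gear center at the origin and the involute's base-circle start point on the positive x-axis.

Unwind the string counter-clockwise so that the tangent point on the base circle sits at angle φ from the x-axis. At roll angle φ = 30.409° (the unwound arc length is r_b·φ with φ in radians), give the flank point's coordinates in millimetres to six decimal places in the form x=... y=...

pitch radius r_p = m·N/2 = 3.093·43/2 = 66.499500
base radius r_b = r_p·cos α = 66.499500·cos 16.943° = 63.613099
roll angle φ = 30.409° = 0.53073717 rad
x = r_b·(cos φ + φ·sin φ) = 63.613099·(0.86243417 + 0.53073717·0.50616924) = 71.951313
y = r_b·(sin φ − φ·cos φ) = 63.613099·(0.50616924 − 0.53073717·0.86243417) = 3.081633

x=71.951313 y=3.081633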